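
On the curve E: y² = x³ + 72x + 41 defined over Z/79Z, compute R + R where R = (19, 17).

(59, 9)

tangent at (19, 17): λ = (3·19² + 72)/(2·17) ≡ 49/34. 34⁻¹ ≡ 7 (mod 79), so λ ≡ 49·7 ≡ 27.
  x = λ² - 19 - 19 = 729 - 38 ≡ 59; y = λ·(19 - 59) - 17 ≡ 9. → (59, 9)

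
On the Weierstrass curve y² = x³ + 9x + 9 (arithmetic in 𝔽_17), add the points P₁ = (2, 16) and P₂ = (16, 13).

(0, 3)

(2, 16) + (16, 13). λ = (13 - 16)/(16 - 2) ≡ 14/14 mod 17. 14⁻¹ ≡ 11 (mod 17), so λ ≡ 1.
  x = λ² - 2 - 16 = 1 - 18 ≡ 0; y = λ·(2 - 0) - 16 ≡ 3. → (0, 3)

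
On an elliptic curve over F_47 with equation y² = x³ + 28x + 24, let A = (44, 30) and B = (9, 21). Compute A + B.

(44, 30) + (9, 21). λ = (21 - 30)/(9 - 44) ≡ 38/12 mod 47. 12⁻¹ ≡ 4 (mod 47) since 12·4 = 48 ≡ 1, so λ ≡ 11.
  x = λ² - 44 - 9 = 121 - 53 ≡ 21; y = λ·(44 - 21) - 30 ≡ 35. → (21, 35)

(21, 35)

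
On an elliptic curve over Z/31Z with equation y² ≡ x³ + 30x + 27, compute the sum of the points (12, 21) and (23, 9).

(10, 5)

(12, 21) + (23, 9). λ = (9 - 21)/(23 - 12) ≡ 19/11 mod 31. 11⁻¹ ≡ 17 (mod 31) since 11·17 = 187 ≡ 1, so λ ≡ 13.
  x = λ² - 12 - 23 = 169 - 35 ≡ 10; y = λ·(12 - 10) - 21 ≡ 5. → (10, 5)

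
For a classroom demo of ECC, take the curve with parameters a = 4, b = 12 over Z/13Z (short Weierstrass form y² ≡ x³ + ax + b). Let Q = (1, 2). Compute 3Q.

Repeated addition: build up to 3Q.
2Q: tangent at (1, 2): λ = (3·1² + 4)/(2·2) ≡ 7/4. 4⁻¹ ≡ 10 (mod 13), so λ ≡ 7·10 ≡ 5.
  x = λ² - 1 - 1 = 25 - 2 ≡ 10; y = λ·(1 - 10) - 2 ≡ 5. → (10, 5)
3Q: (10, 5) + (1, 2). λ = (2 - 5)/(1 - 10) ≡ 10/4 mod 13. 4⁻¹ ≡ 10 (mod 13) since 4·10 = 40 ≡ 1, so λ ≡ 9.
  x = λ² - 10 - 1 = 81 - 11 ≡ 5; y = λ·(10 - 5) - 5 ≡ 1. → (5, 1)

(5, 1)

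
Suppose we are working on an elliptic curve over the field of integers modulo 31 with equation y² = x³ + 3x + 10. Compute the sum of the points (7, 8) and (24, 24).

(7, 23)

(7, 8) + (24, 24). λ = (24 - 8)/(24 - 7) ≡ 16/17 mod 31. 17⁻¹ ≡ 11 (mod 31), so λ ≡ 21.
  x = λ² - 7 - 24 = 441 - 31 ≡ 7; y = λ·(7 - 7) - 8 ≡ 23. → (7, 23)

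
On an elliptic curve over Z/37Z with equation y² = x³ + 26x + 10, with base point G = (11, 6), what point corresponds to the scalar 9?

Double-and-add on 9 = (1001)₂. Start with G = (11, 6) for the leading 1-bit.
double: tangent at (11, 6): λ = (3·11² + 26)/(2·6) ≡ 19/12. 12⁻¹ ≡ 34 (mod 37) since 12·34 = 408 ≡ 1, so λ ≡ 19·34 ≡ 17.
  x = λ² - 11 - 11 = 289 - 22 ≡ 8; y = λ·(11 - 8) - 6 ≡ 8. → (8, 8)
double: tangent at (8, 8): λ = (3·8² + 26)/(2·8) ≡ 33/16. 16⁻¹ ≡ 7 (mod 37), so λ ≡ 33·7 ≡ 9.
  x = λ² - 8 - 8 = 81 - 16 ≡ 28; y = λ·(8 - 28) - 8 ≡ 34. → (28, 34)
double: tangent at (28, 34): λ = (3·28² + 26)/(2·34) ≡ 10/31. 31⁻¹ ≡ 6 (mod 37), so λ ≡ 10·6 ≡ 23.
  x = λ² - 28 - 28 = 529 - 56 ≡ 29; y = λ·(28 - 29) - 34 ≡ 17. → (29, 17)
add G: (29, 17) + (11, 6). λ = (6 - 17)/(11 - 29) ≡ 26/19 mod 37. 19⁻¹ ≡ 2 (mod 37) since 19·2 = 38 ≡ 1, so λ ≡ 15.
  x = λ² - 29 - 11 = 225 - 40 ≡ 0; y = λ·(29 - 0) - 17 ≡ 11. → (0, 11)

(0, 11)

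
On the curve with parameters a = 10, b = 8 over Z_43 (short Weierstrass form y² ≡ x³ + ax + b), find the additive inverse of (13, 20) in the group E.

(13, 23)

-(13, 20) = (13, -20 mod 43) = (13, 23).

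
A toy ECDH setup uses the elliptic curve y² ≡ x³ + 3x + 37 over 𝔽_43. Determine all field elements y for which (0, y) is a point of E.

none

x³ + 3x + 37 = 37 ≡ 37 (mod 43).
37 is a non-residue mod 43; no y exists.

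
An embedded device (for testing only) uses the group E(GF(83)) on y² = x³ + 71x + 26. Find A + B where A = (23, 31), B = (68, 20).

(23, 31) + (68, 20). λ = (20 - 31)/(68 - 23) ≡ 72/45 mod 83. 45⁻¹ ≡ 24 (mod 83), so λ ≡ 68.
  x = λ² - 23 - 68 = 4624 - 91 ≡ 51; y = λ·(23 - 51) - 31 ≡ 57. → (51, 57)

(51, 57)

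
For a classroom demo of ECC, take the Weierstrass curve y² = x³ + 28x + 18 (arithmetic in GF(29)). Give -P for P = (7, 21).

-(7, 21) = (7, -21 mod 29) = (7, 8).

(7, 8)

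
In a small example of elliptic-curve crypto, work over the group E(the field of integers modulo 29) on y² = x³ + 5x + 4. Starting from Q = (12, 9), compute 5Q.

Double-and-add on 5 = (101)₂. Start with Q = (12, 9) for the leading 1-bit.
double: tangent at (12, 9): λ = (3·12² + 5)/(2·9) ≡ 2/18. 18⁻¹ ≡ 21 (mod 29), so λ ≡ 2·21 ≡ 13.
  x = λ² - 12 - 12 = 169 - 24 ≡ 0; y = λ·(12 - 0) - 9 ≡ 2. → (0, 2)
double: tangent at (0, 2): λ = (3·0² + 5)/(2·2) ≡ 5/4. 4⁻¹ ≡ 22 (mod 29), so λ ≡ 5·22 ≡ 23.
  x = λ² - 0 - 0 = 529 - 0 ≡ 7; y = λ·(0 - 7) - 2 ≡ 11. → (7, 11)
add Q: (7, 11) + (12, 9). λ = (9 - 11)/(12 - 7) ≡ 27/5 mod 29. 5⁻¹ ≡ 6 (mod 29), so λ ≡ 17.
  x = λ² - 7 - 12 = 289 - 19 ≡ 9; y = λ·(7 - 9) - 11 ≡ 13. → (9, 13)

(9, 13)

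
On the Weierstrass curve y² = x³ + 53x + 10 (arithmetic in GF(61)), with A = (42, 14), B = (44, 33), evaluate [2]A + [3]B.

First 2A:
Repeated addition: build up to 2A.
2A: tangent at (42, 14): λ = (3·42² + 53)/(2·14) ≡ 38/28. 28⁻¹ ≡ 24 (mod 61), so λ ≡ 38·24 ≡ 58.
  x = λ² - 42 - 42 = 3364 - 84 ≡ 47; y = λ·(42 - 47) - 14 ≡ 1. → (47, 1)
2A = (47, 1).
Next 3B:
Repeated addition: build up to 3B.
2B: tangent at (44, 33): λ = (3·44² + 53)/(2·33) ≡ 5/5. 5⁻¹ ≡ 49 (mod 61), so λ ≡ 5·49 ≡ 1.
  x = λ² - 44 - 44 = 1 - 88 ≡ 35; y = λ·(44 - 35) - 33 ≡ 37. → (35, 37)
3B: (35, 37) + (44, 33). λ = (33 - 37)/(44 - 35) ≡ 57/9 mod 61. 9⁻¹ ≡ 34 (mod 61) since 9·34 = 306 ≡ 1, so λ ≡ 47.
  x = λ² - 35 - 44 = 2209 - 79 ≡ 56; y = λ·(35 - 56) - 37 ≡ 13. → (56, 13)
3B = (56, 13).
Finally 2A + 3B:
(47, 1) + (56, 13). λ = (13 - 1)/(56 - 47) ≡ 12/9 mod 61. 9⁻¹ ≡ 34 (mod 61), so λ ≡ 42.
  x = λ² - 47 - 56 = 1764 - 103 ≡ 14; y = λ·(47 - 14) - 1 ≡ 43. → (14, 43)

(14, 43)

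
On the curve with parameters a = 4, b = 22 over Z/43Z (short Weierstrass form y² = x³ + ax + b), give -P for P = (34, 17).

(34, 26)

-(34, 17) = (34, -17 mod 43) = (34, 26).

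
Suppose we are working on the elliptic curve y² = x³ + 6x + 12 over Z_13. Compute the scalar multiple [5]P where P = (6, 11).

Double-and-add on 5 = (101)₂. Start with P = (6, 11) for the leading 1-bit.
double: tangent at (6, 11): λ = (3·6² + 6)/(2·11) ≡ 10/9. 9⁻¹ ≡ 3 (mod 13), so λ ≡ 10·3 ≡ 4.
  x = λ² - 6 - 6 = 16 - 12 ≡ 4; y = λ·(6 - 4) - 11 ≡ 10. → (4, 10)
double: tangent at (4, 10): λ = (3·4² + 6)/(2·10) ≡ 2/7. 7⁻¹ ≡ 2 (mod 13), so λ ≡ 2·2 ≡ 4.
  x = λ² - 4 - 4 = 16 - 8 ≡ 8; y = λ·(4 - 8) - 10 ≡ 0. → (8, 0)
add P: (8, 0) + (6, 11). λ = (11 - 0)/(6 - 8) ≡ 11/11 mod 13. 11⁻¹ ≡ 6 (mod 13) since 11·6 = 66 ≡ 1, so λ ≡ 1.
  x = λ² - 8 - 6 = 1 - 14 ≡ 0; y = λ·(8 - 0) - 0 ≡ 8. → (0, 8)

(0, 8)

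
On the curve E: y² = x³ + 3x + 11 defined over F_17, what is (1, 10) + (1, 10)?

tangent at (1, 10): λ = (3·1² + 3)/(2·10) ≡ 6/3. 3⁻¹ ≡ 6 (mod 17), so λ ≡ 6·6 ≡ 2.
  x = λ² - 1 - 1 = 4 - 2 ≡ 2; y = λ·(1 - 2) - 10 ≡ 5. → (2, 5)

(2, 5)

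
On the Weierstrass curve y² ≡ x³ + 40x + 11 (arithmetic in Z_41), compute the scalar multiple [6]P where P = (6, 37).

(37, 19)

Double-and-add on 6 = (110)₂. Start with P = (6, 37) for the leading 1-bit.
double: tangent at (6, 37): λ = (3·6² + 40)/(2·37) ≡ 25/33. 33⁻¹ ≡ 5 (mod 41), so λ ≡ 25·5 ≡ 2.
  x = λ² - 6 - 6 = 4 - 12 ≡ 33; y = λ·(6 - 33) - 37 ≡ 32. → (33, 32)
add P: (33, 32) + (6, 37). λ = (37 - 32)/(6 - 33) ≡ 5/14 mod 41. 14⁻¹ ≡ 3 (mod 41), so λ ≡ 15.
  x = λ² - 33 - 6 = 225 - 39 ≡ 22; y = λ·(33 - 22) - 32 ≡ 10. → (22, 10)
double: tangent at (22, 10): λ = (3·22² + 40)/(2·10) ≡ 16/20. 20⁻¹ ≡ 39 (mod 41), so λ ≡ 16·39 ≡ 9.
  x = λ² - 22 - 22 = 81 - 44 ≡ 37; y = λ·(22 - 37) - 10 ≡ 19. → (37, 19)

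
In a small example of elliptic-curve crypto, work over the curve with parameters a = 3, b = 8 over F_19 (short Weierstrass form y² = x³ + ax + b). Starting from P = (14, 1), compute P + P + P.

Repeated addition: build up to 3P.
2P: tangent at (14, 1): λ = (3·14² + 3)/(2·1) ≡ 2/2. 2⁻¹ ≡ 10 (mod 19), so λ ≡ 2·10 ≡ 1.
  x = λ² - 14 - 14 = 1 - 28 ≡ 11; y = λ·(14 - 11) - 1 ≡ 2. → (11, 2)
3P: (11, 2) + (14, 1). λ = (1 - 2)/(14 - 11) ≡ 18/3 mod 19. 3⁻¹ ≡ 13 (mod 19) since 3·13 = 39 ≡ 1, so λ ≡ 6.
  x = λ² - 11 - 14 = 36 - 25 ≡ 11; y = λ·(11 - 11) - 2 ≡ 17. → (11, 17)

(11, 17)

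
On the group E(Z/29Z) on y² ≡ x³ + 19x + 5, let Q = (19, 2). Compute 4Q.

Repeated addition: build up to 4Q.
2Q: tangent at (19, 2): λ = (3·19² + 19)/(2·2) ≡ 0/4. 4⁻¹ ≡ 22 (mod 29), so λ ≡ 0·22 ≡ 0.
  x = λ² - 19 - 19 = 0 - 38 ≡ 20; y = λ·(19 - 20) - 2 ≡ 27. → (20, 27)
3Q: (20, 27) + (19, 2). λ = (2 - 27)/(19 - 20) ≡ 4/28 mod 29. 28⁻¹ ≡ 28 (mod 29), so λ ≡ 25.
  x = λ² - 20 - 19 = 625 - 39 ≡ 6; y = λ·(20 - 6) - 27 ≡ 4. → (6, 4)
4Q: (6, 4) + (19, 2). λ = (2 - 4)/(19 - 6) ≡ 27/13 mod 29. 13⁻¹ ≡ 9 (mod 29), so λ ≡ 11.
  x = λ² - 6 - 19 = 121 - 25 ≡ 9; y = λ·(6 - 9) - 4 ≡ 21. → (9, 21)

(9, 21)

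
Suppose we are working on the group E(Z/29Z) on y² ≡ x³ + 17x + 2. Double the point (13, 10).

(12, 22)

tangent at (13, 10): λ = (3·13² + 17)/(2·10) ≡ 2/20. 20⁻¹ ≡ 16 (mod 29), so λ ≡ 2·16 ≡ 3.
  x = λ² - 13 - 13 = 9 - 26 ≡ 12; y = λ·(13 - 12) - 10 ≡ 22. → (12, 22)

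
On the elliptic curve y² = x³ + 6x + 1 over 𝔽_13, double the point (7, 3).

(9, 11)

tangent at (7, 3): λ = (3·7² + 6)/(2·3) ≡ 10/6. 6⁻¹ ≡ 11 (mod 13), so λ ≡ 10·11 ≡ 6.
  x = λ² - 7 - 7 = 36 - 14 ≡ 9; y = λ·(7 - 9) - 3 ≡ 11. → (9, 11)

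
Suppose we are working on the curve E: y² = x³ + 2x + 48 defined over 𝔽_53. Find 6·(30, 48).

Write Q = (30, 48).
Repeated addition: build up to 6Q.
2Q: tangent at (30, 48): λ = (3·30² + 2)/(2·48) ≡ 52/43. 43⁻¹ ≡ 37 (mod 53), so λ ≡ 52·37 ≡ 16.
  x = λ² - 30 - 30 = 256 - 60 ≡ 37; y = λ·(30 - 37) - 48 ≡ 52. → (37, 52)
3Q: (37, 52) + (30, 48). λ = (48 - 52)/(30 - 37) ≡ 49/46 mod 53. 46⁻¹ ≡ 15 (mod 53), so λ ≡ 46.
  x = λ² - 37 - 30 = 2116 - 67 ≡ 35; y = λ·(37 - 35) - 52 ≡ 40. → (35, 40)
4Q: (35, 40) + (30, 48). λ = (48 - 40)/(30 - 35) ≡ 8/48 mod 53. 48⁻¹ ≡ 21 (mod 53), so λ ≡ 9.
  x = λ² - 35 - 30 = 81 - 65 ≡ 16; y = λ·(35 - 16) - 40 ≡ 25. → (16, 25)
5Q: (16, 25) + (30, 48). λ = (48 - 25)/(30 - 16) ≡ 23/14 mod 53. 14⁻¹ ≡ 19 (mod 53) since 14·19 = 266 ≡ 1, so λ ≡ 13.
  x = λ² - 16 - 30 = 169 - 46 ≡ 17; y = λ·(16 - 17) - 25 ≡ 15. → (17, 15)
6Q: (17, 15) + (30, 48). λ = (48 - 15)/(30 - 17) ≡ 33/13 mod 53. 13⁻¹ ≡ 49 (mod 53) since 13·49 = 637 ≡ 1, so λ ≡ 27.
  x = λ² - 17 - 30 = 729 - 47 ≡ 46; y = λ·(17 - 46) - 15 ≡ 50. → (46, 50)

(46, 50)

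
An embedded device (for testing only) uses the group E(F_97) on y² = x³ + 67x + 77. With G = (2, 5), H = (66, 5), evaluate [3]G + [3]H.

(50, 22)

First 3G:
Repeated addition: build up to 3G.
2G: tangent at (2, 5): λ = (3·2² + 67)/(2·5) ≡ 79/10. 10⁻¹ ≡ 68 (mod 97), so λ ≡ 79·68 ≡ 37.
  x = λ² - 2 - 2 = 1369 - 4 ≡ 7; y = λ·(2 - 7) - 5 ≡ 4. → (7, 4)
3G: (7, 4) + (2, 5). λ = (5 - 4)/(2 - 7) ≡ 1/92 mod 97. 92⁻¹ ≡ 58 (mod 97) since 92·58 = 5336 ≡ 1, so λ ≡ 58.
  x = λ² - 7 - 2 = 3364 - 9 ≡ 57; y = λ·(7 - 57) - 4 ≡ 6. → (57, 6)
3G = (57, 6).
Next 3H:
Repeated addition: build up to 3H.
2H: tangent at (66, 5): λ = (3·66² + 67)/(2·5) ≡ 40/10. 10⁻¹ ≡ 68 (mod 97) since 10·68 = 680 ≡ 1, so λ ≡ 40·68 ≡ 4.
  x = λ² - 66 - 66 = 16 - 132 ≡ 78; y = λ·(66 - 78) - 5 ≡ 44. → (78, 44)
3H: (78, 44) + (66, 5). λ = (5 - 44)/(66 - 78) ≡ 58/85 mod 97. 85⁻¹ ≡ 8 (mod 97) since 85·8 = 680 ≡ 1, so λ ≡ 76.
  x = λ² - 78 - 66 = 5776 - 144 ≡ 6; y = λ·(78 - 6) - 44 ≡ 93. → (6, 93)
3H = (6, 93).
Finally 3G + 3H:
(57, 6) + (6, 93). λ = (93 - 6)/(6 - 57) ≡ 87/46 mod 97. 46⁻¹ ≡ 19 (mod 97) since 46·19 = 874 ≡ 1, so λ ≡ 4.
  x = λ² - 57 - 6 = 16 - 63 ≡ 50; y = λ·(57 - 50) - 6 ≡ 22. → (50, 22)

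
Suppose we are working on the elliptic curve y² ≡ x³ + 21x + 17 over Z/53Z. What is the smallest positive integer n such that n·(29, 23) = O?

2P: tangent at (29, 23): λ = (3·29² + 21)/(2·23) ≡ 0/46. 46⁻¹ ≡ 15 (mod 53) since 46·15 = 690 ≡ 1, so λ ≡ 0·15 ≡ 0.
  x = λ² - 29 - 29 = 0 - 58 ≡ 48; y = λ·(29 - 48) - 23 ≡ 30. → (48, 30)
3P: (48, 30) + (29, 23). λ = (23 - 30)/(29 - 48) ≡ 46/34 mod 53. 34⁻¹ ≡ 39 (mod 53), so λ ≡ 45.
  x = λ² - 48 - 29 = 2025 - 77 ≡ 40; y = λ·(48 - 40) - 30 ≡ 12. → (40, 12)
4P: (40, 12) + (29, 23). λ = (23 - 12)/(29 - 40) ≡ 11/42 mod 53. 42⁻¹ ≡ 24 (mod 53) since 42·24 = 1008 ≡ 1, so λ ≡ 52.
  x = λ² - 40 - 29 = 2704 - 69 ≡ 38; y = λ·(40 - 38) - 12 ≡ 39. → (38, 39)
5P: (38, 39) + (29, 23). λ = (23 - 39)/(29 - 38) ≡ 37/44 mod 53. 44⁻¹ ≡ 47 (mod 53) since 44·47 = 2068 ≡ 1, so λ ≡ 43.
  x = λ² - 38 - 29 = 1849 - 67 ≡ 33; y = λ·(38 - 33) - 39 ≡ 17. → (33, 17)
6P: (33, 17) + (29, 23). λ = (23 - 17)/(29 - 33) ≡ 6/49 mod 53. 49⁻¹ ≡ 13 (mod 53) since 49·13 = 637 ≡ 1, so λ ≡ 25.
  x = λ² - 33 - 29 = 625 - 62 ≡ 33; y = λ·(33 - 33) - 17 ≡ 36. → (33, 36)
7P: (33, 36) + (29, 23). λ = (23 - 36)/(29 - 33) ≡ 40/49 mod 53. 49⁻¹ ≡ 13 (mod 53), so λ ≡ 43.
  x = λ² - 33 - 29 = 1849 - 62 ≡ 38; y = λ·(33 - 38) - 36 ≡ 14. → (38, 14)
8P: (38, 14) + (29, 23). λ = (23 - 14)/(29 - 38) ≡ 9/44 mod 53. 44⁻¹ ≡ 47 (mod 53), so λ ≡ 52.
  x = λ² - 38 - 29 = 2704 - 67 ≡ 40; y = λ·(38 - 40) - 14 ≡ 41. → (40, 41)
9P: (40, 41) + (29, 23). λ = (23 - 41)/(29 - 40) ≡ 35/42 mod 53. 42⁻¹ ≡ 24 (mod 53) since 42·24 = 1008 ≡ 1, so λ ≡ 45.
  x = λ² - 40 - 29 = 2025 - 69 ≡ 48; y = λ·(40 - 48) - 41 ≡ 23. → (48, 23)
10P: (48, 23) + (29, 23). λ = (23 - 23)/(29 - 48) ≡ 0/34 mod 53. 34⁻¹ ≡ 39 (mod 53), so λ ≡ 0.
  x = λ² - 48 - 29 = 0 - 77 ≡ 29; y = λ·(48 - 29) - 23 ≡ 30. → (29, 30)
11P: (29, 30) + (29, 23): same x and y₁ ≡ -y₂, so the sum is O.
11P = O, so the order is 11.

11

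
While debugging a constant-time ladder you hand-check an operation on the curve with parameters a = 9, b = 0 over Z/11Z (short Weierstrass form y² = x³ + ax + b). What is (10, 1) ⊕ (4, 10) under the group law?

(10, 1) + (4, 10). λ = (10 - 1)/(4 - 10) ≡ 9/5 mod 11. 5⁻¹ ≡ 9 (mod 11), so λ ≡ 4.
  x = λ² - 10 - 4 = 16 - 14 ≡ 2; y = λ·(10 - 2) - 1 ≡ 9. → (2, 9)

(2, 9)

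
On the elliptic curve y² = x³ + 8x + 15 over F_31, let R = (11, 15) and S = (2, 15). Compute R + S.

(18, 16)

(11, 15) + (2, 15). λ = (15 - 15)/(2 - 11) ≡ 0/22 mod 31. 22⁻¹ ≡ 24 (mod 31) since 22·24 = 528 ≡ 1, so λ ≡ 0.
  x = λ² - 11 - 2 = 0 - 13 ≡ 18; y = λ·(11 - 18) - 15 ≡ 16. → (18, 16)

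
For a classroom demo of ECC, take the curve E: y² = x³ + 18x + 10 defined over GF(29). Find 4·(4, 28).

Write P = (4, 28).
Repeated addition: build up to 4P.
2P: tangent at (4, 28): λ = (3·4² + 18)/(2·28) ≡ 8/27. 27⁻¹ ≡ 14 (mod 29), so λ ≡ 8·14 ≡ 25.
  x = λ² - 4 - 4 = 625 - 8 ≡ 8; y = λ·(4 - 8) - 28 ≡ 17. → (8, 17)
3P: (8, 17) + (4, 28). λ = (28 - 17)/(4 - 8) ≡ 11/25 mod 29. 25⁻¹ ≡ 7 (mod 29), so λ ≡ 19.
  x = λ² - 8 - 4 = 361 - 12 ≡ 1; y = λ·(8 - 1) - 17 ≡ 0. → (1, 0)
4P: (1, 0) + (4, 28). λ = (28 - 0)/(4 - 1) ≡ 28/3 mod 29. 3⁻¹ ≡ 10 (mod 29) since 3·10 = 30 ≡ 1, so λ ≡ 19.
  x = λ² - 1 - 4 = 361 - 5 ≡ 8; y = λ·(1 - 8) - 0 ≡ 12. → (8, 12)

(8, 12)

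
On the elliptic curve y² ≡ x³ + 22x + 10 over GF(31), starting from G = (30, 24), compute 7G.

Double-and-add on 7 = (111)₂. Start with G = (30, 24) for the leading 1-bit.
double: tangent at (30, 24): λ = (3·30² + 22)/(2·24) ≡ 25/17. 17⁻¹ ≡ 11 (mod 31) since 17·11 = 187 ≡ 1, so λ ≡ 25·11 ≡ 27.
  x = λ² - 30 - 30 = 729 - 60 ≡ 18; y = λ·(30 - 18) - 24 ≡ 21. → (18, 21)
add G: (18, 21) + (30, 24). λ = (24 - 21)/(30 - 18) ≡ 3/12 mod 31. 12⁻¹ ≡ 13 (mod 31), so λ ≡ 8.
  x = λ² - 18 - 30 = 64 - 48 ≡ 16; y = λ·(18 - 16) - 21 ≡ 26. → (16, 26)
double: tangent at (16, 26): λ = (3·16² + 22)/(2·26) ≡ 15/21. 21⁻¹ ≡ 3 (mod 31), so λ ≡ 15·3 ≡ 14.
  x = λ² - 16 - 16 = 196 - 32 ≡ 9; y = λ·(16 - 9) - 26 ≡ 10. → (9, 10)
add G: (9, 10) + (30, 24). λ = (24 - 10)/(30 - 9) ≡ 14/21 mod 31. 21⁻¹ ≡ 3 (mod 31) since 21·3 = 63 ≡ 1, so λ ≡ 11.
  x = λ² - 9 - 30 = 121 - 39 ≡ 20; y = λ·(9 - 20) - 10 ≡ 24. → (20, 24)

(20, 24)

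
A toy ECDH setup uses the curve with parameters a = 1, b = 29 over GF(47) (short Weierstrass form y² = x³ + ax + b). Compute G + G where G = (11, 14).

(6, 4)

tangent at (11, 14): λ = (3·11² + 1)/(2·14) ≡ 35/28. 28⁻¹ ≡ 42 (mod 47), so λ ≡ 35·42 ≡ 13.
  x = λ² - 11 - 11 = 169 - 22 ≡ 6; y = λ·(11 - 6) - 14 ≡ 4. → (6, 4)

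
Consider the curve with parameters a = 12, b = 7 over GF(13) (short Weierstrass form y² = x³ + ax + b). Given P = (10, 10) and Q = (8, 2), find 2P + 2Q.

(5, 7)

First 2P:
Repeated addition: build up to 2P.
2P: tangent at (10, 10): λ = (3·10² + 12)/(2·10) ≡ 0/7. 7⁻¹ ≡ 2 (mod 13) since 7·2 = 14 ≡ 1, so λ ≡ 0·2 ≡ 0.
  x = λ² - 10 - 10 = 0 - 20 ≡ 6; y = λ·(10 - 6) - 10 ≡ 3. → (6, 3)
2P = (6, 3).
Next 2Q:
Repeated addition: build up to 2Q.
2Q: tangent at (8, 2): λ = (3·8² + 12)/(2·2) ≡ 9/4. 4⁻¹ ≡ 10 (mod 13) since 4·10 = 40 ≡ 1, so λ ≡ 9·10 ≡ 12.
  x = λ² - 8 - 8 = 144 - 16 ≡ 11; y = λ·(8 - 11) - 2 ≡ 1. → (11, 1)
2Q = (11, 1).
Finally 2P + 2Q:
(6, 3) + (11, 1). λ = (1 - 3)/(11 - 6) ≡ 11/5 mod 13. 5⁻¹ ≡ 8 (mod 13) since 5·8 = 40 ≡ 1, so λ ≡ 10.
  x = λ² - 6 - 11 = 100 - 17 ≡ 5; y = λ·(6 - 5) - 3 ≡ 7. → (5, 7)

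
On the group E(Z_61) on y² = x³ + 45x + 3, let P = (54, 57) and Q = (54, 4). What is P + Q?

O

The two points share x = 54 and their y-coordinates satisfy 57 + 4 ≡ 0 (mod 61), so they are inverses. Their sum is 𝒪.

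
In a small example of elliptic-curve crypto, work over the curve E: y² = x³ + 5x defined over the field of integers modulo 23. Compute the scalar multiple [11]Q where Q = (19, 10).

Double-and-add on 11 = (1011)₂. Start with Q = (19, 10) for the leading 1-bit.
double: tangent at (19, 10): λ = (3·19² + 5)/(2·10) ≡ 7/20. 20⁻¹ ≡ 15 (mod 23), so λ ≡ 7·15 ≡ 13.
  x = λ² - 19 - 19 = 169 - 38 ≡ 16; y = λ·(19 - 16) - 10 ≡ 6. → (16, 6)
double: tangent at (16, 6): λ = (3·16² + 5)/(2·6) ≡ 14/12. 12⁻¹ ≡ 2 (mod 23) since 12·2 = 24 ≡ 1, so λ ≡ 14·2 ≡ 5.
  x = λ² - 16 - 16 = 25 - 32 ≡ 16; y = λ·(16 - 16) - 6 ≡ 17. → (16, 17)
add Q: (16, 17) + (19, 10). λ = (10 - 17)/(19 - 16) ≡ 16/3 mod 23. 3⁻¹ ≡ 8 (mod 23), so λ ≡ 13.
  x = λ² - 16 - 19 = 169 - 35 ≡ 19; y = λ·(16 - 19) - 17 ≡ 13. → (19, 13)
double: tangent at (19, 13): λ = (3·19² + 5)/(2·13) ≡ 7/3. 3⁻¹ ≡ 8 (mod 23), so λ ≡ 7·8 ≡ 10.
  x = λ² - 19 - 19 = 100 - 38 ≡ 16; y = λ·(19 - 16) - 13 ≡ 17. → (16, 17)
add Q: (16, 17) + (19, 10). λ = (10 - 17)/(19 - 16) ≡ 16/3 mod 23. 3⁻¹ ≡ 8 (mod 23), so λ ≡ 13.
  x = λ² - 16 - 19 = 169 - 35 ≡ 19; y = λ·(16 - 19) - 17 ≡ 13. → (19, 13)

(19, 13)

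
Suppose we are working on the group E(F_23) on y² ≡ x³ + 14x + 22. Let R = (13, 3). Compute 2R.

tangent at (13, 3): λ = (3·13² + 14)/(2·3) ≡ 15/6. 6⁻¹ ≡ 4 (mod 23), so λ ≡ 15·4 ≡ 14.
  x = λ² - 13 - 13 = 196 - 26 ≡ 9; y = λ·(13 - 9) - 3 ≡ 7. → (9, 7)

(9, 7)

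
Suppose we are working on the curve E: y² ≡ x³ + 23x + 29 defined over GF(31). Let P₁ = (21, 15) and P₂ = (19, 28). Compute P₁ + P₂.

(21, 15) + (19, 28). λ = (28 - 15)/(19 - 21) ≡ 13/29 mod 31. 29⁻¹ ≡ 15 (mod 31), so λ ≡ 9.
  x = λ² - 21 - 19 = 81 - 40 ≡ 10; y = λ·(21 - 10) - 15 ≡ 22. → (10, 22)

(10, 22)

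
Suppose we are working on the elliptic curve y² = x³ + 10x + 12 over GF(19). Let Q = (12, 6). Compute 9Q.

(11, 3)

Repeated addition: build up to 9Q.
2Q: tangent at (12, 6): λ = (3·12² + 10)/(2·6) ≡ 5/12. 12⁻¹ ≡ 8 (mod 19), so λ ≡ 5·8 ≡ 2.
  x = λ² - 12 - 12 = 4 - 24 ≡ 18; y = λ·(12 - 18) - 6 ≡ 1. → (18, 1)
3Q: (18, 1) + (12, 6). λ = (6 - 1)/(12 - 18) ≡ 5/13 mod 19. 13⁻¹ ≡ 3 (mod 19), so λ ≡ 15.
  x = λ² - 18 - 12 = 225 - 30 ≡ 5; y = λ·(18 - 5) - 1 ≡ 4. → (5, 4)
4Q: (5, 4) + (12, 6). λ = (6 - 4)/(12 - 5) ≡ 2/7 mod 19. 7⁻¹ ≡ 11 (mod 19), so λ ≡ 3.
  x = λ² - 5 - 12 = 9 - 17 ≡ 11; y = λ·(5 - 11) - 4 ≡ 16. → (11, 16)
5Q: (11, 16) + (12, 6). λ = (6 - 16)/(12 - 11) ≡ 9/1 mod 19. 1⁻¹ ≡ 1 (mod 19) since 1·1 = 1 ≡ 1, so λ ≡ 9.
  x = λ² - 11 - 12 = 81 - 23 ≡ 1; y = λ·(11 - 1) - 16 ≡ 17. → (1, 17)
6Q: (1, 17) + (12, 6). λ = (6 - 17)/(12 - 1) ≡ 8/11 mod 19. 11⁻¹ ≡ 7 (mod 19) since 11·7 = 77 ≡ 1, so λ ≡ 18.
  x = λ² - 1 - 12 = 324 - 13 ≡ 7; y = λ·(1 - 7) - 17 ≡ 8. → (7, 8)
7Q: (7, 8) + (12, 6). λ = (6 - 8)/(12 - 7) ≡ 17/5 mod 19. 5⁻¹ ≡ 4 (mod 19), so λ ≡ 11.
  x = λ² - 7 - 12 = 121 - 19 ≡ 7; y = λ·(7 - 7) - 8 ≡ 11. → (7, 11)
8Q: (7, 11) + (12, 6). λ = (6 - 11)/(12 - 7) ≡ 14/5 mod 19. 5⁻¹ ≡ 4 (mod 19) since 5·4 = 20 ≡ 1, so λ ≡ 18.
  x = λ² - 7 - 12 = 324 - 19 ≡ 1; y = λ·(7 - 1) - 11 ≡ 2. → (1, 2)
9Q: (1, 2) + (12, 6). λ = (6 - 2)/(12 - 1) ≡ 4/11 mod 19. 11⁻¹ ≡ 7 (mod 19) since 11·7 = 77 ≡ 1, so λ ≡ 9.
  x = λ² - 1 - 12 = 81 - 13 ≡ 11; y = λ·(1 - 11) - 2 ≡ 3. → (11, 3)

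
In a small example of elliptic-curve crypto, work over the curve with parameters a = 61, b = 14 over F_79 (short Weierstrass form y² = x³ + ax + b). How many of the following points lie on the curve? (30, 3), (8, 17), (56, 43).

(30, 3): 3² ≡ 9, rhs ≡ 9 → on.
(8, 17): 17² ≡ 52, rhs ≡ 66 → off.
(56, 43): 43² ≡ 32, rhs ≡ 32 → on.

2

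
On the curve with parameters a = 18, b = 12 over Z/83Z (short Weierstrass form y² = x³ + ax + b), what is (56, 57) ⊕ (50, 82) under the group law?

(56, 57) + (50, 82). λ = (82 - 57)/(50 - 56) ≡ 25/77 mod 83. 77⁻¹ ≡ 69 (mod 83) since 77·69 = 5313 ≡ 1, so λ ≡ 65.
  x = λ² - 56 - 50 = 4225 - 106 ≡ 52; y = λ·(56 - 52) - 57 ≡ 37. → (52, 37)

(52, 37)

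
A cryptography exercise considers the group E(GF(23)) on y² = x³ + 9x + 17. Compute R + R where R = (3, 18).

(18, 13)

tangent at (3, 18): λ = (3·3² + 9)/(2·18) ≡ 13/13. 13⁻¹ ≡ 16 (mod 23), so λ ≡ 13·16 ≡ 1.
  x = λ² - 3 - 3 = 1 - 6 ≡ 18; y = λ·(3 - 18) - 18 ≡ 13. → (18, 13)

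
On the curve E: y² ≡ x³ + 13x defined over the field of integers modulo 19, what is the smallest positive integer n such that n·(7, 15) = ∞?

10

2P: tangent at (7, 15): λ = (3·7² + 13)/(2·15) ≡ 8/11. 11⁻¹ ≡ 7 (mod 19), so λ ≡ 8·7 ≡ 18.
  x = λ² - 7 - 7 = 324 - 14 ≡ 6; y = λ·(7 - 6) - 15 ≡ 3. → (6, 3)
3P: (6, 3) + (7, 15). λ = (15 - 3)/(7 - 6) ≡ 12/1 mod 19. 1⁻¹ ≡ 1 (mod 19), so λ ≡ 12.
  x = λ² - 6 - 7 = 144 - 13 ≡ 17; y = λ·(6 - 17) - 3 ≡ 17. → (17, 17)
4P: (17, 17) + (7, 15). λ = (15 - 17)/(7 - 17) ≡ 17/9 mod 19. 9⁻¹ ≡ 17 (mod 19) since 9·17 = 153 ≡ 1, so λ ≡ 4.
  x = λ² - 17 - 7 = 16 - 24 ≡ 11; y = λ·(17 - 11) - 17 ≡ 7. → (11, 7)
5P: (11, 7) + (7, 15). λ = (15 - 7)/(7 - 11) ≡ 8/15 mod 19. 15⁻¹ ≡ 14 (mod 19), so λ ≡ 17.
  x = λ² - 11 - 7 = 289 - 18 ≡ 5; y = λ·(11 - 5) - 7 ≡ 0. → (5, 0)
6P: (5, 0) + (7, 15). λ = (15 - 0)/(7 - 5) ≡ 15/2 mod 19. 2⁻¹ ≡ 10 (mod 19), so λ ≡ 17.
  x = λ² - 5 - 7 = 289 - 12 ≡ 11; y = λ·(5 - 11) - 0 ≡ 12. → (11, 12)
7P: (11, 12) + (7, 15). λ = (15 - 12)/(7 - 11) ≡ 3/15 mod 19. 15⁻¹ ≡ 14 (mod 19) since 15·14 = 210 ≡ 1, so λ ≡ 4.
  x = λ² - 11 - 7 = 16 - 18 ≡ 17; y = λ·(11 - 17) - 12 ≡ 2. → (17, 2)
8P: (17, 2) + (7, 15). λ = (15 - 2)/(7 - 17) ≡ 13/9 mod 19. 9⁻¹ ≡ 17 (mod 19) since 9·17 = 153 ≡ 1, so λ ≡ 12.
  x = λ² - 17 - 7 = 144 - 24 ≡ 6; y = λ·(17 - 6) - 2 ≡ 16. → (6, 16)
9P: (6, 16) + (7, 15). λ = (15 - 16)/(7 - 6) ≡ 18/1 mod 19. 1⁻¹ ≡ 1 (mod 19), so λ ≡ 18.
  x = λ² - 6 - 7 = 324 - 13 ≡ 7; y = λ·(6 - 7) - 16 ≡ 4. → (7, 4)
10P: (7, 4) + (7, 15): same x and y₁ ≡ -y₂, so the sum is ∞.
10P = ∞, so the order is 10.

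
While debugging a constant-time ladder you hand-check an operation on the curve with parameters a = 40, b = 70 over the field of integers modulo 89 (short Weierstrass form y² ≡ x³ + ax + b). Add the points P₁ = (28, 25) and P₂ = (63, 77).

(43, 29)

(28, 25) + (63, 77). λ = (77 - 25)/(63 - 28) ≡ 52/35 mod 89. 35⁻¹ ≡ 28 (mod 89), so λ ≡ 32.
  x = λ² - 28 - 63 = 1024 - 91 ≡ 43; y = λ·(28 - 43) - 25 ≡ 29. → (43, 29)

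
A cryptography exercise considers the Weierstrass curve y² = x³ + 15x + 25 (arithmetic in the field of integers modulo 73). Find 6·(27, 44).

Write P = (27, 44).
Double-and-add on 6 = (110)₂. Start with P = (27, 44) for the leading 1-bit.
double: tangent at (27, 44): λ = (3·27² + 15)/(2·44) ≡ 12/15. 15⁻¹ ≡ 39 (mod 73) since 15·39 = 585 ≡ 1, so λ ≡ 12·39 ≡ 30.
  x = λ² - 27 - 27 = 900 - 54 ≡ 43; y = λ·(27 - 43) - 44 ≡ 60. → (43, 60)
add P: (43, 60) + (27, 44). λ = (44 - 60)/(27 - 43) ≡ 57/57 mod 73. 57⁻¹ ≡ 41 (mod 73), so λ ≡ 1.
  x = λ² - 43 - 27 = 1 - 70 ≡ 4; y = λ·(43 - 4) - 60 ≡ 52. → (4, 52)
double: tangent at (4, 52): λ = (3·4² + 15)/(2·52) ≡ 63/31. 31⁻¹ ≡ 33 (mod 73), so λ ≡ 63·33 ≡ 35.
  x = λ² - 4 - 4 = 1225 - 8 ≡ 49; y = λ·(4 - 49) - 52 ≡ 52. → (49, 52)

(49, 52)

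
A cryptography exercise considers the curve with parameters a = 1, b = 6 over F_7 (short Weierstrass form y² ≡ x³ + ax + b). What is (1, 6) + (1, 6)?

tangent at (1, 6): λ = (3·1² + 1)/(2·6) ≡ 4/5. 5⁻¹ ≡ 3 (mod 7), so λ ≡ 4·3 ≡ 5.
  x = λ² - 1 - 1 = 25 - 2 ≡ 2; y = λ·(1 - 2) - 6 ≡ 3. → (2, 3)

(2, 3)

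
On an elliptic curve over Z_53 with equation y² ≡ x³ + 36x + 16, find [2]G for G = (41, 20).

(48, 20)

tangent at (41, 20): λ = (3·41² + 36)/(2·20) ≡ 44/40. 40⁻¹ ≡ 4 (mod 53) since 40·4 = 160 ≡ 1, so λ ≡ 44·4 ≡ 17.
  x = λ² - 41 - 41 = 289 - 82 ≡ 48; y = λ·(41 - 48) - 20 ≡ 20. → (48, 20)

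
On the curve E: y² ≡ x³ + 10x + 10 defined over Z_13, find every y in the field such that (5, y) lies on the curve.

x³ + 10x + 10 = 185 ≡ 3 (mod 13).
Square roots of 3 mod 13: 4 and 9 (since 4² = 16 ≡ 3).

4, 9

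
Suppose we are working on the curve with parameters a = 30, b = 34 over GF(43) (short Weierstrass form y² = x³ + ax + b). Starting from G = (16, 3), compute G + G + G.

Repeated addition: build up to 3G.
2G: tangent at (16, 3): λ = (3·16² + 30)/(2·3) ≡ 24/6. 6⁻¹ ≡ 36 (mod 43) since 6·36 = 216 ≡ 1, so λ ≡ 24·36 ≡ 4.
  x = λ² - 16 - 16 = 16 - 32 ≡ 27; y = λ·(16 - 27) - 3 ≡ 39. → (27, 39)
3G: (27, 39) + (16, 3). λ = (3 - 39)/(16 - 27) ≡ 7/32 mod 43. 32⁻¹ ≡ 39 (mod 43) since 32·39 = 1248 ≡ 1, so λ ≡ 15.
  x = λ² - 27 - 16 = 225 - 43 ≡ 10; y = λ·(27 - 10) - 39 ≡ 1. → (10, 1)

(10, 1)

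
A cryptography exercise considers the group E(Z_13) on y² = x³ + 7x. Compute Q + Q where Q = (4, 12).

(4, 1)

tangent at (4, 12): λ = (3·4² + 7)/(2·12) ≡ 3/11. 11⁻¹ ≡ 6 (mod 13), so λ ≡ 3·6 ≡ 5.
  x = λ² - 4 - 4 = 25 - 8 ≡ 4; y = λ·(4 - 4) - 12 ≡ 1. → (4, 1)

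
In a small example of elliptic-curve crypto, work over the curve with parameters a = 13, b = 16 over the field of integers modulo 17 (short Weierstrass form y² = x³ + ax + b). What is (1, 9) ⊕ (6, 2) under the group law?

(14, 16)

(1, 9) + (6, 2). λ = (2 - 9)/(6 - 1) ≡ 10/5 mod 17. 5⁻¹ ≡ 7 (mod 17), so λ ≡ 2.
  x = λ² - 1 - 6 = 4 - 7 ≡ 14; y = λ·(1 - 14) - 9 ≡ 16. → (14, 16)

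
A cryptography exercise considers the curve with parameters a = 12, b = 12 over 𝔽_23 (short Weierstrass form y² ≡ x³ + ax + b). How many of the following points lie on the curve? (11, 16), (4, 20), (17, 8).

(11, 16): 16² ≡ 3, rhs ≡ 3 → on.
(4, 20): 20² ≡ 9, rhs ≡ 9 → on.
(17, 8): 8² ≡ 18, rhs ≡ 0 → off.

2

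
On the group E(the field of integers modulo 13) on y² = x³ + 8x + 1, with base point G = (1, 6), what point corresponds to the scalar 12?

(0, 1)

Double-and-add on 12 = (1100)₂. Start with G = (1, 6) for the leading 1-bit.
double: tangent at (1, 6): λ = (3·1² + 8)/(2·6) ≡ 11/12. 12⁻¹ ≡ 12 (mod 13) since 12·12 = 144 ≡ 1, so λ ≡ 11·12 ≡ 2.
  x = λ² - 1 - 1 = 4 - 2 ≡ 2; y = λ·(1 - 2) - 6 ≡ 5. → (2, 5)
add G: (2, 5) + (1, 6). λ = (6 - 5)/(1 - 2) ≡ 1/12 mod 13. 12⁻¹ ≡ 12 (mod 13), so λ ≡ 12.
  x = λ² - 2 - 1 = 144 - 3 ≡ 11; y = λ·(2 - 11) - 5 ≡ 4. → (11, 4)
double: tangent at (11, 4): λ = (3·11² + 8)/(2·4) ≡ 7/8. 8⁻¹ ≡ 5 (mod 13), so λ ≡ 7·5 ≡ 9.
  x = λ² - 11 - 11 = 81 - 22 ≡ 7; y = λ·(11 - 7) - 4 ≡ 6. → (7, 6)
double: tangent at (7, 6): λ = (3·7² + 8)/(2·6) ≡ 12/12. 12⁻¹ ≡ 12 (mod 13) since 12·12 = 144 ≡ 1, so λ ≡ 12·12 ≡ 1.
  x = λ² - 7 - 7 = 1 - 14 ≡ 0; y = λ·(7 - 0) - 6 ≡ 1. → (0, 1)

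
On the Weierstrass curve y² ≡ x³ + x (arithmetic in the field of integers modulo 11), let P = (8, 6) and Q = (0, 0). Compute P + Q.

(7, 3)

(8, 6) + (0, 0). λ = (0 - 6)/(0 - 8) ≡ 5/3 mod 11. 3⁻¹ ≡ 4 (mod 11), so λ ≡ 9.
  x = λ² - 8 - 0 = 81 - 8 ≡ 7; y = λ·(8 - 7) - 6 ≡ 3. → (7, 3)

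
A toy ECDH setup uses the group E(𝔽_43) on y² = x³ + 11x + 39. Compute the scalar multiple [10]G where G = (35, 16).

(36, 7)

Repeated addition: build up to 10G.
2G: tangent at (35, 16): λ = (3·35² + 11)/(2·16) ≡ 31/32. 32⁻¹ ≡ 39 (mod 43), so λ ≡ 31·39 ≡ 5.
  x = λ² - 35 - 35 = 25 - 70 ≡ 41; y = λ·(35 - 41) - 16 ≡ 40. → (41, 40)
3G: (41, 40) + (35, 16). λ = (16 - 40)/(35 - 41) ≡ 19/37 mod 43. 37⁻¹ ≡ 7 (mod 43), so λ ≡ 4.
  x = λ² - 41 - 35 = 16 - 76 ≡ 26; y = λ·(41 - 26) - 40 ≡ 20. → (26, 20)
4G: (26, 20) + (35, 16). λ = (16 - 20)/(35 - 26) ≡ 39/9 mod 43. 9⁻¹ ≡ 24 (mod 43) since 9·24 = 216 ≡ 1, so λ ≡ 33.
  x = λ² - 26 - 35 = 1089 - 61 ≡ 39; y = λ·(26 - 39) - 20 ≡ 24. → (39, 24)
5G: (39, 24) + (35, 16). λ = (16 - 24)/(35 - 39) ≡ 35/39 mod 43. 39⁻¹ ≡ 32 (mod 43) since 39·32 = 1248 ≡ 1, so λ ≡ 2.
  x = λ² - 39 - 35 = 4 - 74 ≡ 16; y = λ·(39 - 16) - 24 ≡ 22. → (16, 22)
6G: (16, 22) + (35, 16). λ = (16 - 22)/(35 - 16) ≡ 37/19 mod 43. 19⁻¹ ≡ 34 (mod 43), so λ ≡ 11.
  x = λ² - 16 - 35 = 121 - 51 ≡ 27; y = λ·(16 - 27) - 22 ≡ 29. → (27, 29)
7G: (27, 29) + (35, 16). λ = (16 - 29)/(35 - 27) ≡ 30/8 mod 43. 8⁻¹ ≡ 27 (mod 43) since 8·27 = 216 ≡ 1, so λ ≡ 36.
  x = λ² - 27 - 35 = 1296 - 62 ≡ 30; y = λ·(27 - 30) - 29 ≡ 35. → (30, 35)
8G: (30, 35) + (35, 16). λ = (16 - 35)/(35 - 30) ≡ 24/5 mod 43. 5⁻¹ ≡ 26 (mod 43) since 5·26 = 130 ≡ 1, so λ ≡ 22.
  x = λ² - 30 - 35 = 484 - 65 ≡ 32; y = λ·(30 - 32) - 35 ≡ 7. → (32, 7)
9G: (32, 7) + (35, 16). λ = (16 - 7)/(35 - 32) ≡ 9/3 mod 43. 3⁻¹ ≡ 29 (mod 43) since 3·29 = 87 ≡ 1, so λ ≡ 3.
  x = λ² - 32 - 35 = 9 - 67 ≡ 28; y = λ·(32 - 28) - 7 ≡ 5. → (28, 5)
10G: (28, 5) + (35, 16). λ = (16 - 5)/(35 - 28) ≡ 11/7 mod 43. 7⁻¹ ≡ 37 (mod 43), so λ ≡ 20.
  x = λ² - 28 - 35 = 400 - 63 ≡ 36; y = λ·(28 - 36) - 5 ≡ 7. → (36, 7)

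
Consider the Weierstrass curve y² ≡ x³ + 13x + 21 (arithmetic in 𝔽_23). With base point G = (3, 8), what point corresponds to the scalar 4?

(13, 15)

Repeated addition: build up to 4G.
2G: tangent at (3, 8): λ = (3·3² + 13)/(2·8) ≡ 17/16. 16⁻¹ ≡ 13 (mod 23), so λ ≡ 17·13 ≡ 14.
  x = λ² - 3 - 3 = 196 - 6 ≡ 6; y = λ·(3 - 6) - 8 ≡ 19. → (6, 19)
3G: (6, 19) + (3, 8). λ = (8 - 19)/(3 - 6) ≡ 12/20 mod 23. 20⁻¹ ≡ 15 (mod 23), so λ ≡ 19.
  x = λ² - 6 - 3 = 361 - 9 ≡ 7; y = λ·(6 - 7) - 19 ≡ 8. → (7, 8)
4G: (7, 8) + (3, 8). λ = (8 - 8)/(3 - 7) ≡ 0/19 mod 23. 19⁻¹ ≡ 17 (mod 23), so λ ≡ 0.
  x = λ² - 7 - 3 = 0 - 10 ≡ 13; y = λ·(7 - 13) - 8 ≡ 15. → (13, 15)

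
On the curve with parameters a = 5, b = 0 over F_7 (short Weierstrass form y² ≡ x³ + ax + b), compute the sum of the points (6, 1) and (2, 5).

(0, 0)

(6, 1) + (2, 5). λ = (5 - 1)/(2 - 6) ≡ 4/3 mod 7. 3⁻¹ ≡ 5 (mod 7) since 3·5 = 15 ≡ 1, so λ ≡ 6.
  x = λ² - 6 - 2 = 36 - 8 ≡ 0; y = λ·(6 - 0) - 1 ≡ 0. → (0, 0)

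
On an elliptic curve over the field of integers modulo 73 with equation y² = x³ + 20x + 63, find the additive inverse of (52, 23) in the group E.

(52, 50)

-(52, 23) = (52, -23 mod 73) = (52, 50).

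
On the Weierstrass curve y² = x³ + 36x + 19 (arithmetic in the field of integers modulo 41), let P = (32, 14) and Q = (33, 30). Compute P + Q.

(27, 25)

(32, 14) + (33, 30). λ = (30 - 14)/(33 - 32) ≡ 16/1 mod 41. 1⁻¹ ≡ 1 (mod 41), so λ ≡ 16.
  x = λ² - 32 - 33 = 256 - 65 ≡ 27; y = λ·(32 - 27) - 14 ≡ 25. → (27, 25)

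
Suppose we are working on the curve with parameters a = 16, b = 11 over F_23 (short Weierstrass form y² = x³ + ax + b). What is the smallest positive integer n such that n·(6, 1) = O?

2P: tangent at (6, 1): λ = (3·6² + 16)/(2·1) ≡ 9/2. 2⁻¹ ≡ 12 (mod 23) since 2·12 = 24 ≡ 1, so λ ≡ 9·12 ≡ 16.
  x = λ² - 6 - 6 = 256 - 12 ≡ 14; y = λ·(6 - 14) - 1 ≡ 9. → (14, 9)
3P: (14, 9) + (6, 1). λ = (1 - 9)/(6 - 14) ≡ 15/15 mod 23. 15⁻¹ ≡ 20 (mod 23), so λ ≡ 1.
  x = λ² - 14 - 6 = 1 - 20 ≡ 4; y = λ·(14 - 4) - 9 ≡ 1. → (4, 1)
4P: (4, 1) + (6, 1). λ = (1 - 1)/(6 - 4) ≡ 0/2 mod 23. 2⁻¹ ≡ 12 (mod 23), so λ ≡ 0.
  x = λ² - 4 - 6 = 0 - 10 ≡ 13; y = λ·(4 - 13) - 1 ≡ 22. → (13, 22)
5P: (13, 22) + (6, 1). λ = (1 - 22)/(6 - 13) ≡ 2/16 mod 23. 16⁻¹ ≡ 13 (mod 23), so λ ≡ 3.
  x = λ² - 13 - 6 = 9 - 19 ≡ 13; y = λ·(13 - 13) - 22 ≡ 1. → (13, 1)
6P: (13, 1) + (6, 1). λ = (1 - 1)/(6 - 13) ≡ 0/16 mod 23. 16⁻¹ ≡ 13 (mod 23), so λ ≡ 0.
  x = λ² - 13 - 6 = 0 - 19 ≡ 4; y = λ·(13 - 4) - 1 ≡ 22. → (4, 22)
7P: (4, 22) + (6, 1). λ = (1 - 22)/(6 - 4) ≡ 2/2 mod 23. 2⁻¹ ≡ 12 (mod 23) since 2·12 = 24 ≡ 1, so λ ≡ 1.
  x = λ² - 4 - 6 = 1 - 10 ≡ 14; y = λ·(4 - 14) - 22 ≡ 14. → (14, 14)
8P: (14, 14) + (6, 1). λ = (1 - 14)/(6 - 14) ≡ 10/15 mod 23. 15⁻¹ ≡ 20 (mod 23) since 15·20 = 300 ≡ 1, so λ ≡ 16.
  x = λ² - 14 - 6 = 256 - 20 ≡ 6; y = λ·(14 - 6) - 14 ≡ 22. → (6, 22)
9P: (6, 22) + (6, 1): same x and y₁ ≡ -y₂, so the sum is O.
9P = O, so the order is 9.

9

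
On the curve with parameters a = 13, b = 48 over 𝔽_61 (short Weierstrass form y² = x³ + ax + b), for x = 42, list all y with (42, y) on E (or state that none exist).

none

x³ + 13x + 48 = 74682 ≡ 18 (mod 61).
18 is a non-residue mod 61; no y exists.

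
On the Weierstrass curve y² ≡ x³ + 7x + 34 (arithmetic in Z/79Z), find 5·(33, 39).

(17, 57)

Write P = (33, 39).
Repeated addition: build up to 5P.
2P: tangent at (33, 39): λ = (3·33² + 7)/(2·39) ≡ 35/78. 78⁻¹ ≡ 78 (mod 79) since 78·78 = 6084 ≡ 1, so λ ≡ 35·78 ≡ 44.
  x = λ² - 33 - 33 = 1936 - 66 ≡ 53; y = λ·(33 - 53) - 39 ≡ 29. → (53, 29)
3P: (53, 29) + (33, 39). λ = (39 - 29)/(33 - 53) ≡ 10/59 mod 79. 59⁻¹ ≡ 75 (mod 79), so λ ≡ 39.
  x = λ² - 53 - 33 = 1521 - 86 ≡ 13; y = λ·(53 - 13) - 29 ≡ 30. → (13, 30)
4P: (13, 30) + (33, 39). λ = (39 - 30)/(33 - 13) ≡ 9/20 mod 79. 20⁻¹ ≡ 4 (mod 79), so λ ≡ 36.
  x = λ² - 13 - 33 = 1296 - 46 ≡ 65; y = λ·(13 - 65) - 30 ≡ 73. → (65, 73)
5P: (65, 73) + (33, 39). λ = (39 - 73)/(33 - 65) ≡ 45/47 mod 79. 47⁻¹ ≡ 37 (mod 79) since 47·37 = 1739 ≡ 1, so λ ≡ 6.
  x = λ² - 65 - 33 = 36 - 98 ≡ 17; y = λ·(65 - 17) - 73 ≡ 57. → (17, 57)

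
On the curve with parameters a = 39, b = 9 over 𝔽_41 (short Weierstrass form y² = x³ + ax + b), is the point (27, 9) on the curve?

yes

y² = 9² ≡ 40; x³ + 39x + 9 = 20745 ≡ 40 (mod 41). 40 = 40.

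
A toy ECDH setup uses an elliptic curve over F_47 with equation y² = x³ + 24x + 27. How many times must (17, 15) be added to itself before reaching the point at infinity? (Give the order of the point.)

2P: tangent at (17, 15): λ = (3·17² + 24)/(2·15) ≡ 45/30. 30⁻¹ ≡ 11 (mod 47) since 30·11 = 330 ≡ 1, so λ ≡ 45·11 ≡ 25.
  x = λ² - 17 - 17 = 625 - 34 ≡ 27; y = λ·(17 - 27) - 15 ≡ 17. → (27, 17)
3P: (27, 17) + (17, 15). λ = (15 - 17)/(17 - 27) ≡ 45/37 mod 47. 37⁻¹ ≡ 14 (mod 47) since 37·14 = 518 ≡ 1, so λ ≡ 19.
  x = λ² - 27 - 17 = 361 - 44 ≡ 35; y = λ·(27 - 35) - 17 ≡ 19. → (35, 19)
4P: (35, 19) + (17, 15). λ = (15 - 19)/(17 - 35) ≡ 43/29 mod 47. 29⁻¹ ≡ 13 (mod 47), so λ ≡ 42.
  x = λ² - 35 - 17 = 1764 - 52 ≡ 20; y = λ·(35 - 20) - 19 ≡ 0. → (20, 0)
5P: (20, 0) + (17, 15). λ = (15 - 0)/(17 - 20) ≡ 15/44 mod 47. 44⁻¹ ≡ 31 (mod 47) since 44·31 = 1364 ≡ 1, so λ ≡ 42.
  x = λ² - 20 - 17 = 1764 - 37 ≡ 35; y = λ·(20 - 35) - 0 ≡ 28. → (35, 28)
6P: (35, 28) + (17, 15). λ = (15 - 28)/(17 - 35) ≡ 34/29 mod 47. 29⁻¹ ≡ 13 (mod 47) since 29·13 = 377 ≡ 1, so λ ≡ 19.
  x = λ² - 35 - 17 = 361 - 52 ≡ 27; y = λ·(35 - 27) - 28 ≡ 30. → (27, 30)
7P: (27, 30) + (17, 15). λ = (15 - 30)/(17 - 27) ≡ 32/37 mod 47. 37⁻¹ ≡ 14 (mod 47), so λ ≡ 25.
  x = λ² - 27 - 17 = 625 - 44 ≡ 17; y = λ·(27 - 17) - 30 ≡ 32. → (17, 32)
8P: (17, 32) + (17, 15): same x and y₁ ≡ -y₂, so the sum is the point at infinity.
8P = the point at infinity, so the order is 8.

8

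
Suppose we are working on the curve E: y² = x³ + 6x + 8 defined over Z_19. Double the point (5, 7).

(10, 17)

tangent at (5, 7): λ = (3·5² + 6)/(2·7) ≡ 5/14. 14⁻¹ ≡ 15 (mod 19), so λ ≡ 5·15 ≡ 18.
  x = λ² - 5 - 5 = 324 - 10 ≡ 10; y = λ·(5 - 10) - 7 ≡ 17. → (10, 17)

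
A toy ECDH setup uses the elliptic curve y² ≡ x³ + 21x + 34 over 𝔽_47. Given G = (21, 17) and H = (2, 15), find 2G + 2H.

First 2G:
Repeated addition: build up to 2G.
2G: tangent at (21, 17): λ = (3·21² + 21)/(2·17) ≡ 28/34. 34⁻¹ ≡ 18 (mod 47), so λ ≡ 28·18 ≡ 34.
  x = λ² - 21 - 21 = 1156 - 42 ≡ 33; y = λ·(21 - 33) - 17 ≡ 45. → (33, 45)
2G = (33, 45).
Next 2H:
Repeated addition: build up to 2H.
2H: tangent at (2, 15): λ = (3·2² + 21)/(2·15) ≡ 33/30. 30⁻¹ ≡ 11 (mod 47), so λ ≡ 33·11 ≡ 34.
  x = λ² - 2 - 2 = 1156 - 4 ≡ 24; y = λ·(2 - 24) - 15 ≡ 36. → (24, 36)
2H = (24, 36).
Finally 2G + 2H:
(33, 45) + (24, 36). λ = (36 - 45)/(24 - 33) ≡ 38/38 mod 47. 38⁻¹ ≡ 26 (mod 47) since 38·26 = 988 ≡ 1, so λ ≡ 1.
  x = λ² - 33 - 24 = 1 - 57 ≡ 38; y = λ·(33 - 38) - 45 ≡ 44. → (38, 44)

(38, 44)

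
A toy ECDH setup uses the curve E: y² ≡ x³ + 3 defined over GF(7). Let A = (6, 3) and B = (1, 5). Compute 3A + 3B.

First 3A:
Repeated addition: build up to 3A.
2A: tangent at (6, 3): λ = (3·6² + 0)/(2·3) ≡ 3/6. 6⁻¹ ≡ 6 (mod 7) since 6·6 = 36 ≡ 1, so λ ≡ 3·6 ≡ 4.
  x = λ² - 6 - 6 = 16 - 12 ≡ 4; y = λ·(6 - 4) - 3 ≡ 5. → (4, 5)
3A: (4, 5) + (6, 3). λ = (3 - 5)/(6 - 4) ≡ 5/2 mod 7. 2⁻¹ ≡ 4 (mod 7) since 2·4 = 8 ≡ 1, so λ ≡ 6.
  x = λ² - 4 - 6 = 36 - 10 ≡ 5; y = λ·(4 - 5) - 5 ≡ 3. → (5, 3)
3A = (5, 3).
Next 3B:
Repeated addition: build up to 3B.
2B: tangent at (1, 5): λ = (3·1² + 0)/(2·5) ≡ 3/3. 3⁻¹ ≡ 5 (mod 7) since 3·5 = 15 ≡ 1, so λ ≡ 3·5 ≡ 1.
  x = λ² - 1 - 1 = 1 - 2 ≡ 6; y = λ·(1 - 6) - 5 ≡ 4. → (6, 4)
3B: (6, 4) + (1, 5). λ = (5 - 4)/(1 - 6) ≡ 1/2 mod 7. 2⁻¹ ≡ 4 (mod 7), so λ ≡ 4.
  x = λ² - 6 - 1 = 16 - 7 ≡ 2; y = λ·(6 - 2) - 4 ≡ 5. → (2, 5)
3B = (2, 5).
Finally 3A + 3B:
(5, 3) + (2, 5). λ = (5 - 3)/(2 - 5) ≡ 2/4 mod 7. 4⁻¹ ≡ 2 (mod 7) since 4·2 = 8 ≡ 1, so λ ≡ 4.
  x = λ² - 5 - 2 = 16 - 7 ≡ 2; y = λ·(5 - 2) - 3 ≡ 2. → (2, 2)

(2, 2)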